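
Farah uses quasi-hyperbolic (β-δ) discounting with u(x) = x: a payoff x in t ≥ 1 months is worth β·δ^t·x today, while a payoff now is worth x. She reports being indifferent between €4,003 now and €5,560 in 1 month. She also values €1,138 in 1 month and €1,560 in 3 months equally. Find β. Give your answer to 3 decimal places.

Both payoffs in the second observation are in the future, so β drops out: δ^1·1138 = δ^3·1560 ⇒ δ^2 = 1138/1560 = 0.72949, so δ = 0.85410.
The first indifference: 4003 = β·δ·5560, so β = 4003/(δ·5560) = 4003/(0.85410·5560) ≈ 0.843.

β ≈ 0.843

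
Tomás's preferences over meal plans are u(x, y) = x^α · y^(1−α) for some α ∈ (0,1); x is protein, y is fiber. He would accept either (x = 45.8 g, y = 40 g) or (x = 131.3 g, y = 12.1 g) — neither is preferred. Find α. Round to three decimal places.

Indifference: 45.8^α · 40^(1−α) = 131.3^α · 12.1^(1−α).
(45.8/131.3)^α = (12.1/40)^(1−α); take logs: α·ln(45.8/131.3) = (1−α)·ln(12.1/40), i.e. α·-1.053201 = (1−α)·-1.195674.
With A = -1.053201 and B = -1.195674: α·A = (1−α)·B, so α = B/(A+B) = -1.195674/-2.248875 ≈ 0.532.

α ≈ 0.532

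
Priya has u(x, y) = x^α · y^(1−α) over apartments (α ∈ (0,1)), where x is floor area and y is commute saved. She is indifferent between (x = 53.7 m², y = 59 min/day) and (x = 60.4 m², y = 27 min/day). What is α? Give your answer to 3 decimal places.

Indifference: 53.7^α · 59^(1−α) = 60.4^α · 27^(1−α).
(53.7/60.4)^α = (27/59)^(1−α); take logs: α·ln(53.7/60.4) = (1−α)·ln(27/59), i.e. α·-0.117576 = (1−α)·-0.781701.
Thus α·(-0.899277) = -0.781701, so α = -0.781701/-0.899277 ≈ 0.869.

α ≈ 0.869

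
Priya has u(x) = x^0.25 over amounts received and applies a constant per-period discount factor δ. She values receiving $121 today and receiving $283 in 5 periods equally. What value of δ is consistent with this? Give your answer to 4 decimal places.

Equating discounted utilities: u(121) = δ^5·u(283) ⇒ δ^5 = u(121)/u(283).
Since u(x) = x^0.25, δ^5 = (121/283)^0.25 = 0.42756^0.25 = 0.80863.
Taking the 5th root: δ = 0.80863^(1/5) ≈ 0.9584.

δ ≈ 0.9584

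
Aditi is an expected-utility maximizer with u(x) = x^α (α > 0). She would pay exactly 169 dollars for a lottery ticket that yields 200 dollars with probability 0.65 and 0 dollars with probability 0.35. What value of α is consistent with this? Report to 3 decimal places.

α ≈ 2.558

The lottery's expected utility is 0.65·u(200) + 0.35·u(0) = 0.65·200^α (since u(0) = 0 for α > 0).
Equating: 169^α = 0.65·200^α, i.e. 0.8450^α = 0.65.
Take logs: α = ln 0.65 / ln(169/200) ≈ 2.55781.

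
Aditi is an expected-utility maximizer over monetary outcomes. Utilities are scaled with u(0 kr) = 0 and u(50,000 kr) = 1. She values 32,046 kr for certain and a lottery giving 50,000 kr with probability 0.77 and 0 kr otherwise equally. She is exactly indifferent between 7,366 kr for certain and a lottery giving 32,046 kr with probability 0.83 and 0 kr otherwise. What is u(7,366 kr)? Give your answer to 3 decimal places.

0.639

From the first indifference, u(32,046 kr) = 0.77·u(50,000 kr) + 0.23·u(0 kr) = 0.77·1 + 0.23·0 = 0.77.
Chaining: u(7,366 kr) = 0.83·0.77 + 0.17·0.00 = 0.6391.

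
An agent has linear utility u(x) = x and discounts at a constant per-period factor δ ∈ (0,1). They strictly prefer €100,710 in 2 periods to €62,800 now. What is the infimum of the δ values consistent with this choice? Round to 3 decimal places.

The preference means 62800 < δ^2·100710.
So δ^2 > 62800/100710 = 0.62357; taking the square root of both positive sides preserves the inequality.
δ > 0.62357^(1/2) = 0.790.

δ > 0.790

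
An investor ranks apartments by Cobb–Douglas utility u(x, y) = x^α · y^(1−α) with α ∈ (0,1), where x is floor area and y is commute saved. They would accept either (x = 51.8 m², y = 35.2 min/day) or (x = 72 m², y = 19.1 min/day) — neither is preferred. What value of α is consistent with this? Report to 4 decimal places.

Indifference: 51.8^α · 35.2^(1−α) = 72^α · 19.1^(1−α).
(51.8/72)^α = (19.1/35.2)^(1−α); take logs: α·ln(51.8/72) = (1−α)·ln(19.1/35.2), i.e. α·-0.3292760 = (1−α)·-0.6113577.
Thus α·(-0.9406337) = -0.6113577, so α = -0.6113577/-0.9406337 ≈ 0.6499.

α ≈ 0.6499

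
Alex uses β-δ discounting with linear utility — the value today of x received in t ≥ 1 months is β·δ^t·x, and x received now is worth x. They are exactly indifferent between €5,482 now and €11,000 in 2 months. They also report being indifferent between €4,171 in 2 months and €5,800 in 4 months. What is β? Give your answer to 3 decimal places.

β ≈ 0.693

The second indifference involves only future payoffs, so β cancels: β·δ^2·4171 = β·δ^4·5800, giving δ^2 = 4171/5800 = 0.71914, so δ = 0.84802.
Now use the now-vs-future pair: 5482 = β·δ^2·11000 gives β = 5482/(0.71914·11000) ≈ 0.693.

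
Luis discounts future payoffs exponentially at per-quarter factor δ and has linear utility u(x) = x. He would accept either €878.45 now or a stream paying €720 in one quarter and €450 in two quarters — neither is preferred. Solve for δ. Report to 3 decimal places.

The stream is worth 720δ + 450δ² today, so 720δ + 450δ² = 878.45.
That is, 450δ² + 720δ − 878.45 = 0, a quadratic in δ.
δ = (−720 + √(720² + 4·450·878.45)) / (2·450) = (−720 + √2099610.00) / 900 ≈ 0.810.

δ ≈ 0.810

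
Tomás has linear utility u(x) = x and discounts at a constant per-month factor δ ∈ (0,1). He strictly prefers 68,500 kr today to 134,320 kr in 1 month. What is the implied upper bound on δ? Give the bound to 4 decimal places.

δ < 0.5100

Under u(x) = x this choice says 68500 > δ·134320.
Dividing through by 134320 gives δ < 0.50998.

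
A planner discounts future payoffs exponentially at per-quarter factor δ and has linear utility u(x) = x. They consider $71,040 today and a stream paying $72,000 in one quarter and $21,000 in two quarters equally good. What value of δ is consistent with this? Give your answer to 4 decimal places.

Present value of the stream is 72000·δ + 21000·δ². Indifference gives 72000δ + 21000δ² = 71040.
Rearranged: 21000δ² + 72000δ − 71040 = 0.
The positive root is δ = [−72000 + √(72000² + 4·21000·71040)] / (2·21000) = (−72000 + 105600.000)/42000 ≈ 0.8000.

δ ≈ 0.8000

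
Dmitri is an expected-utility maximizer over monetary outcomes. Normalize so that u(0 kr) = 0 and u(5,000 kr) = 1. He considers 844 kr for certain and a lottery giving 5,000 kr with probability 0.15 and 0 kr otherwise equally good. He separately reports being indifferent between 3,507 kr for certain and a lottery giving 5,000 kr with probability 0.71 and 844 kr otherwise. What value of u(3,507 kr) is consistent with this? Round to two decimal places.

The first gamble pins u(844 kr): it must equal 0.15·1 + 0.85·0 = 0.15.
The second indifference gives u(3,507 kr) = 0.71·u(5,000 kr) + 0.29·u(844 kr) = 0.71·1.00 + 0.29·0.15 = 0.7535.

0.75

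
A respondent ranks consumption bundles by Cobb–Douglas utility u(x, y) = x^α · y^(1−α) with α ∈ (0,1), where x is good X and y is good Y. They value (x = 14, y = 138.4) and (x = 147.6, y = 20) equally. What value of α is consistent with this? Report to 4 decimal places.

α ≈ 0.4509

Indifference: 14^α · 138.4^(1−α) = 147.6^α · 20^(1−α).
Rearrange to (14/147.6)^α = (20/138.4)^(1−α) and take logs: α·-2.3554486 = (1−α)·-1.9344158.
With A = -2.3554486 and B = -1.9344158: α·A = (1−α)·B, so α = B/(A+B) = -1.9344158/-4.2898644 ≈ 0.4509.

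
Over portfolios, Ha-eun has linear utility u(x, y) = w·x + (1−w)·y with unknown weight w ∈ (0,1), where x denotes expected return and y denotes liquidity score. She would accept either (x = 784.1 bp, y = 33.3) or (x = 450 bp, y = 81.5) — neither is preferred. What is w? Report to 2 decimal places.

Indifference: w·784.1 + (1−w)·33.3 = w·450 + (1−w)·81.5.
Collecting terms: w·334.1 = (1−w)·48.2.
Hence w = 48.2/(334.1+48.2) = 48.2/382.3 = 0.13.

w = 0.13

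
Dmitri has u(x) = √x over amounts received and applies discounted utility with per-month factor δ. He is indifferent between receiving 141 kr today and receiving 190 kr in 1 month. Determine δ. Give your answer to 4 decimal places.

Indifference means u(141) = δ · u(190), so δ = u(141)/u(190).
With u(x) = √x: δ = √141/√190 = √(141/190) = 0.86146.

δ ≈ 0.8615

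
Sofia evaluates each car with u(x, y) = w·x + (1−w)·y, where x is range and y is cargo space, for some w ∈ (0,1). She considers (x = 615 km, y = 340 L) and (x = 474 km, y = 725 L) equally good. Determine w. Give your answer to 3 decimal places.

Indifference: w·615 + (1−w)·340 = w·474 + (1−w)·725.
Collecting terms: w·141 = (1−w)·385.
The marginal rate of substitution is 385/141, so w = 385/(141+385) = 0.732.

w = 0.732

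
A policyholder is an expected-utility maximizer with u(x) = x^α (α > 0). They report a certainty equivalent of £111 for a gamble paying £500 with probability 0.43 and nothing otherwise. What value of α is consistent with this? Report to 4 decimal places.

The lottery's expected utility is 0.43·u(500) + 0.57·u(0) = 0.43·500^α (since u(0) = 0 for α > 0).
Indifference: 111^α = 0.43·500^α, so (111/500)^α = 0.43.
Take logs: α = ln 0.43 / ln(111/500) ≈ 0.560748.

α ≈ 0.5607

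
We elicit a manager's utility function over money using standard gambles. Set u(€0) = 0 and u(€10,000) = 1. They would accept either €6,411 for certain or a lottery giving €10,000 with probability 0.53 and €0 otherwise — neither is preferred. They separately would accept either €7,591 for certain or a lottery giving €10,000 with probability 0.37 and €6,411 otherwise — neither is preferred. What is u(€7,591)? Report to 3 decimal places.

0.704

First, u(€6,411) = 0.53·u(€10,000) + 0.47·u(€0) = 0.53.
Then u(€7,591) = 0.37·u(€10,000) + 0.63·u(€6,411) = 0.37·1.00 + 0.63·0.53 = 0.7039.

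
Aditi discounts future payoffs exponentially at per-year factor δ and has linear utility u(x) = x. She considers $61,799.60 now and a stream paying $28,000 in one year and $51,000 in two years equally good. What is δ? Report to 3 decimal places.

The stream is worth 28000δ + 51000δ² today, so 28000δ + 51000δ² = 61799.60.
That is, 51000δ² + 28000δ − 61799.60 = 0, a quadratic in δ.
δ = (−28000 + √(28000² + 4·51000·61799.60)) / (2·51000) = (−28000 + √13391118400.00) / 102000 ≈ 0.860.

δ ≈ 0.860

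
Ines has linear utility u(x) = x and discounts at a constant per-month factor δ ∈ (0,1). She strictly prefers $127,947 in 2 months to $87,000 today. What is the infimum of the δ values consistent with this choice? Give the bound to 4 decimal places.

δ > 0.8246

Comparing present values: 87000 < δ^2·127947.
Dividing by 127947: δ^2 > 0.67997. Both sides are positive, so the square root keeps the direction.
δ > (87000/127947)^(1/2) ≈ 0.8246.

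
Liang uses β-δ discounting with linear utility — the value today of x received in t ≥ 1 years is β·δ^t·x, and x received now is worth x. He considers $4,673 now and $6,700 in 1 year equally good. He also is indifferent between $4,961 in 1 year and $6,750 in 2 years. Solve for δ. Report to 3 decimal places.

δ ≈ 0.735

The second indifference involves only future payoffs, so β cancels: β·δ^1·4961 = β·δ^2·6750, giving δ = 4961/6750 = 0.73496.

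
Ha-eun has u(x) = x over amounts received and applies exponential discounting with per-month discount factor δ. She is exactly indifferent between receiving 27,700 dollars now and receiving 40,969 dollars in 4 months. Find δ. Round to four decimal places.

δ ≈ 0.9068

Equating discounted utilities: u(27700) = δ^4·u(40969) ⇒ δ^4 = u(27700)/u(40969).
With u(x) = x: δ^4 = 27700/40969 = 0.67612.
Hence δ = (0.67612)^(1/4) = 0.906789.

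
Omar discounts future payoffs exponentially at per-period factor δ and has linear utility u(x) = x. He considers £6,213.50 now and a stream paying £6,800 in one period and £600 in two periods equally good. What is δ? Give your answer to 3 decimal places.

δ ≈ 0.850

The stream is worth 6800δ + 600δ² today, so 6800δ + 600δ² = 6213.50.
So 600δ² + 6800δ − 6213.50 = 0.
By the quadratic formula (taking the positive root), δ = (−6800 + √61152400.00) / 1200 ≈ 0.850.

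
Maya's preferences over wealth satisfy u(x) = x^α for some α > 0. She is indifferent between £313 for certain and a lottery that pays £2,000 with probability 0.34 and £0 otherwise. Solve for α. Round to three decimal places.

EU(lottery) = 0.34·2000^α + 0.66·0 = 0.34·2000^α.
Indifference: 313^α = 0.34·2000^α, so (313/2000)^α = 0.34.
Take logs: α = ln 0.34 / ln(313/2000) ≈ 0.58166.

α ≈ 0.582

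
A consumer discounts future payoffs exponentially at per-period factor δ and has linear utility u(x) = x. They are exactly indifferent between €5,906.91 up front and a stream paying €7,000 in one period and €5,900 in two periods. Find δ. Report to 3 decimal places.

Present value of the stream is 7000·δ + 5900·δ². Indifference gives 7000δ + 5900δ² = 5906.91.
That is, 5900δ² + 7000δ − 5906.91 = 0, a quadratic in δ.
δ = (−7000 + √(7000² + 4·5900·5906.91)) / (2·5900) = (−7000 + √188403076.00) / 11800 ≈ 0.570.

δ ≈ 0.570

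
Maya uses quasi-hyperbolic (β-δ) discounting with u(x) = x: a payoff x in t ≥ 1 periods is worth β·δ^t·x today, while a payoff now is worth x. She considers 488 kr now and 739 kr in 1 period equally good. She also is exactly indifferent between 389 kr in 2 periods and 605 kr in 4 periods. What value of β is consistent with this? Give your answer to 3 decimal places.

From the later pair, β·δ^2·389 = β·δ^4·605; dividing through, δ^2 = 389/605 = 0.64298, so δ = 0.80186.
Substituting δ into 488 = β·δ·739: β = 488/(592.573) ≈ 0.824.

β ≈ 0.824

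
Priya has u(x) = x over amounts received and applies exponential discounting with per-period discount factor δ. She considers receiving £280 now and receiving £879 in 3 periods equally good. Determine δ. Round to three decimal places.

Equating discounted utilities: u(280) = δ^3·u(879) ⇒ δ^3 = u(280)/u(879).
With u(x) = x: δ^3 = 280/879 = 0.31854.
Hence δ = (0.31854)^(1/3) = 0.68295.

δ ≈ 0.683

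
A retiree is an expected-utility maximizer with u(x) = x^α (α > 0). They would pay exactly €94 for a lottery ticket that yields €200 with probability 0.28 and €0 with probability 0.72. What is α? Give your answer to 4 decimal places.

The lottery's expected utility is 0.28·u(200) + 0.72·u(0) = 0.28·200^α (since u(0) = 0 for α > 0).
Indifference: 94^α = 0.28·200^α, so (94/200)^α = 0.28.
α = ln(0.28) / ln(94/200) = -1.2729657/-0.7550226 ≈ 1.6860.

α ≈ 1.6860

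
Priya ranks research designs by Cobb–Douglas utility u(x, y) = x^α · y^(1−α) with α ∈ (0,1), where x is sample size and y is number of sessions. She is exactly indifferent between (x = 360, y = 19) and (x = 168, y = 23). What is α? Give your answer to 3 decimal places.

α ≈ 0.200

Indifference: 360^α · 19^(1−α) = 168^α · 23^(1−α).
(360/168)^α = (23/19)^(1−α); take logs: α·ln(360/168) = (1−α)·ln(23/19), i.e. α·0.762140 = (1−α)·0.191055.
With A = 0.762140 and B = 0.191055: α·A = (1−α)·B, so α = B/(A+B) = 0.191055/0.953195 ≈ 0.200.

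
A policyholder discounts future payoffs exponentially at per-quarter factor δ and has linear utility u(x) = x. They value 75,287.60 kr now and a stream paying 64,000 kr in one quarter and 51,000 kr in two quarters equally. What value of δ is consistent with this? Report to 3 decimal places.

δ ≈ 0.740

Equating present values: 75287.60 = 64000δ + 51000δ².
Rearranged: 51000δ² + 64000δ − 75287.60 = 0.
By the quadratic formula (taking the positive root), δ = (−64000 + √19454670400.00) / 102000 ≈ 0.740.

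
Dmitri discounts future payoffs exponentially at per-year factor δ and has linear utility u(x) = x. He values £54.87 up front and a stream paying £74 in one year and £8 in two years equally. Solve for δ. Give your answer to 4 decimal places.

Equating present values: 54.87 = 74δ + 8δ².
So 8δ² + 74δ − 54.87 = 0.
By the quadratic formula (taking the positive root), δ = (−74 + √7231.84) / 16 ≈ 0.6900.

δ ≈ 0.6900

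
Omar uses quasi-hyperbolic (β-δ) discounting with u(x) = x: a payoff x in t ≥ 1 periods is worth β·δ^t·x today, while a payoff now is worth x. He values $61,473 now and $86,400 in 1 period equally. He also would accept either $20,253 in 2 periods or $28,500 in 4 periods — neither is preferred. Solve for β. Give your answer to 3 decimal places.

Both payoffs in the second observation are in the future, so β drops out: δ^2·20253 = δ^4·28500 ⇒ δ^2 = 20253/28500 = 0.71063, so δ = 0.84299.
The first indifference: 61473 = β·δ·86400, so β = 61473/(δ·86400) = 61473/(0.84299·86400) ≈ 0.844.

β ≈ 0.844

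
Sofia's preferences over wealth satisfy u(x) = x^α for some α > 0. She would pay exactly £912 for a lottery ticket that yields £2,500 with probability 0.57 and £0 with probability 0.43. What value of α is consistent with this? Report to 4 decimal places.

The lottery's expected utility is 0.57·u(2500) + 0.43·u(0) = 0.57·2500^α (since u(0) = 0 for α > 0).
Equating: 912^α = 0.57·2500^α, i.e. 0.3648^α = 0.57.
α = ln(0.57) / ln(912/2500) = -0.5621189/-1.0084060 ≈ 0.5574.

α ≈ 0.5574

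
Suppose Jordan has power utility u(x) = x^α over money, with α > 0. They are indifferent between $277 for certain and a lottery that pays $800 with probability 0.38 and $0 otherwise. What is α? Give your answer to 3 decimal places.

Since u(0) = 0, the lottery's EU is 0.38·800^α.
Indifference: 277^α = 0.38·800^α, so (277/800)^α = 0.38.
Taking logs: α·ln(277/800) = ln(0.38), so α = -0.967584 / -1.060594 ≈ 0.912.

α ≈ 0.912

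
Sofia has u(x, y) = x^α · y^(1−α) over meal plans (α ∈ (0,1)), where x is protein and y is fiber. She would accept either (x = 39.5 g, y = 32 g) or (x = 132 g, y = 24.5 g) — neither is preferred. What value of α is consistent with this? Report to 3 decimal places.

α ≈ 0.181

The Cobb–Douglas utilities coincide, so 39.5^α·32^(1−α) = 132^α·24.5^(1−α).
(39.5/132)^α = (24.5/32)^(1−α); take logs: α·ln(39.5/132) = (1−α)·ln(24.5/32), i.e. α·-1.206501 = (1−α)·-0.267063.
So α/(1−α) = (-0.267063)/(-1.206501) = 0.221353, and α = 0.221353/1.221353 ≈ 0.181.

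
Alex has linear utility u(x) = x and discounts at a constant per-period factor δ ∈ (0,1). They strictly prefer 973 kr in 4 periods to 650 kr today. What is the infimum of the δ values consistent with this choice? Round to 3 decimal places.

The preference means 650 < δ^4·973.
So δ^4 > 650/973 = 0.66804; taking the 4th root of both positive sides preserves the inequality.
δ > 0.66804^(1/4) = 0.904.

δ > 0.904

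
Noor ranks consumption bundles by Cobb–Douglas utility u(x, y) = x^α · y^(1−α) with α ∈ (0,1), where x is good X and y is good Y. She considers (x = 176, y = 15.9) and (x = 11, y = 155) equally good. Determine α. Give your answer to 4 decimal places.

α ≈ 0.4509

The Cobb–Douglas utilities coincide, so 176^α·15.9^(1−α) = 11^α·155^(1−α).
Taking logs: α·ln 176 + (1−α)·ln 15.9 = α·ln 11 + (1−α)·ln 155, i.e. α·2.7725887 = (1−α)·2.2771060.
Thus α·(5.0496947) = 2.2771060, so α = 2.2771060/5.0496947 ≈ 0.4509.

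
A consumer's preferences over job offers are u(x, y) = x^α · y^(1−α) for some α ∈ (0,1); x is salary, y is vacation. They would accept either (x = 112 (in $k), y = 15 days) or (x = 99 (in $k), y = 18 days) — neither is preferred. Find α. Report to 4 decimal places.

α ≈ 0.5964

Indifference: 112^α · 15^(1−α) = 99^α · 18^(1−α).
(112/99)^α = (18/15)^(1−α); take logs: α·ln(112/99) = (1−α)·ln(18/15), i.e. α·0.1233790 = (1−α)·0.1823216.
So α/(1−α) = (0.1823216)/(0.1233790) = 1.4777361, and α = 1.4777361/2.4777361 ≈ 0.5964.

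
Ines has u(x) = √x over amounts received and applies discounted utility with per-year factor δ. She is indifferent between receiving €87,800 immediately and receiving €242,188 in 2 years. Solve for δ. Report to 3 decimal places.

The payoff in 2 years is discounted by δ^2, so u(87800) = δ^2·u(242188) and δ^2 = u(87800)/u(242188).
With u(x) = √x: δ^2 = √87800/√242188 = √(87800/242188) = 0.60210.
So δ = 0.60210^(1/2) ≈ 0.776.

δ ≈ 0.776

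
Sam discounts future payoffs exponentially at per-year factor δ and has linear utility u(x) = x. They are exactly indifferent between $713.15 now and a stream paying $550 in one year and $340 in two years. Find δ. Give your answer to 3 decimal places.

Equating present values: 713.15 = 550δ + 340δ².
So 340δ² + 550δ − 713.15 = 0.
By the quadratic formula (taking the positive root), δ = (−550 + √1272384.00) / 680 ≈ 0.850.

δ ≈ 0.850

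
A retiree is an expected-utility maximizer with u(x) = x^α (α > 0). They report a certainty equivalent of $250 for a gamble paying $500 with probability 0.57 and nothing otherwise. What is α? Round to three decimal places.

α ≈ 0.811

Since u(0) = 0, the lottery's EU is 0.57·500^α.
Indifference: 250^α = 0.57·500^α, so (250/500)^α = 0.57.
Taking logs: α·ln(250/500) = ln(0.57), so α = -0.562119 / -0.693147 ≈ 0.811.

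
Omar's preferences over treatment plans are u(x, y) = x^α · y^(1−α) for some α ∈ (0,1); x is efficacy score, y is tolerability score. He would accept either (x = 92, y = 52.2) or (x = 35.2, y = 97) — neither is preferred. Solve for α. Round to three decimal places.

Indifference: 92^α · 52.2^(1−α) = 35.2^α · 97^(1−α).
Rearrange to (92/35.2)^α = (97/52.2)^(1−α) and take logs: α·0.960742 = (1−α)·0.619628.
Thus α·(1.580370) = 0.619628, so α = 0.619628/1.580370 ≈ 0.392.

α ≈ 0.392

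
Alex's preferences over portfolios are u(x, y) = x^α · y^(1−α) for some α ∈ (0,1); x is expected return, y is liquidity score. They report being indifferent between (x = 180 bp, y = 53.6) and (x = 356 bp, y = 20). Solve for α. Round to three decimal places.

α ≈ 0.591

The Cobb–Douglas utilities coincide, so 180^α·53.6^(1−α) = 356^α·20^(1−α).
(180/356)^α = (20/53.6)^(1−α); take logs: α·ln(180/356) = (1−α)·ln(20/53.6), i.e. α·-0.681974 = (1−α)·-0.985817.
So α/(1−α) = (-0.985817)/(-0.681974) = 1.445535, and α = 1.445535/2.445535 ≈ 0.591.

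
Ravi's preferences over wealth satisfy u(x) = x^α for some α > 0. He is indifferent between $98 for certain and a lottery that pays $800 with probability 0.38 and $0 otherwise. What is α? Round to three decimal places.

Since u(0) = 0, the lottery's EU is 0.38·800^α.
Indifference: 98^α = 0.38·800^α, so (98/800)^α = 0.38.
α = ln(0.38) / ln(98/800) = -0.967584/-2.099644 ≈ 0.461.

α ≈ 0.461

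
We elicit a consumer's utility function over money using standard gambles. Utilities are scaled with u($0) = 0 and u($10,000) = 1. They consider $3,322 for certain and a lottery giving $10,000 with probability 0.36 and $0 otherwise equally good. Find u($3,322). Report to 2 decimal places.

By the standard-gamble method, u($3,322) is just the indifference probability on the best outcome: 0.36.

0.36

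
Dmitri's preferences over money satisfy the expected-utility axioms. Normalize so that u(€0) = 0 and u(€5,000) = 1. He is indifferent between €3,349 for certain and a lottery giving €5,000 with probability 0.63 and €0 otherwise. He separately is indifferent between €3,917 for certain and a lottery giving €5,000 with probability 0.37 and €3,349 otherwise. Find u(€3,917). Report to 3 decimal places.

0.767

The first gamble pins u(€3,349): it must equal 0.63·1 + 0.37·0 = 0.63.
The second indifference gives u(€3,917) = 0.37·u(€5,000) + 0.63·u(€3,349) = 0.37·1.00 + 0.63·0.63 = 0.7669.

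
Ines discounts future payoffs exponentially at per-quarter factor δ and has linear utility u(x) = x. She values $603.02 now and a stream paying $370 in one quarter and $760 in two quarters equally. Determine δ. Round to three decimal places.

δ ≈ 0.680

The stream is worth 370δ + 760δ² today, so 370δ + 760δ² = 603.02.
That is, 760δ² + 370δ − 603.02 = 0, a quadratic in δ.
δ = (−370 + √(370² + 4·760·603.02)) / (2·760) = (−370 + √1970080.80) / 1520 ≈ 0.680.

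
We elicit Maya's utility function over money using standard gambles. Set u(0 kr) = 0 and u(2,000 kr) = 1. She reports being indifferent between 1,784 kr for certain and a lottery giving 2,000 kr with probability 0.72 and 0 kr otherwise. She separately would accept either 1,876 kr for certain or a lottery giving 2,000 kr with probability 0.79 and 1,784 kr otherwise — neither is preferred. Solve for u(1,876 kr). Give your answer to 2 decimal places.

0.94

From the first indifference, u(1,784 kr) = 0.72·u(2,000 kr) + 0.28·u(0 kr) = 0.72·1 + 0.28·0 = 0.72.
Chaining: u(1,876 kr) = 0.79·1.00 + 0.21·0.72 = 0.9412.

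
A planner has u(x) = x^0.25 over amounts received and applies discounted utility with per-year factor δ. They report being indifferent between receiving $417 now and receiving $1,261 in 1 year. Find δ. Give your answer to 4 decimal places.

Indifference means u(417) = δ · u(1261), so δ = u(417)/u(1261).
Since u(x) = x^0.25, δ = (417/1261)^0.25 = 0.33069^0.25 = 0.75832.

δ ≈ 0.7583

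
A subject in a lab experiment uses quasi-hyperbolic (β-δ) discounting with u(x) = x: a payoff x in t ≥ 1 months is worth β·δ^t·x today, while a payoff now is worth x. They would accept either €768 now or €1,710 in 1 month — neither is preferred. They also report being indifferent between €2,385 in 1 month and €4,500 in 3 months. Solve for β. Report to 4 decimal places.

From the later pair, β·δ^1·2385 = β·δ^3·4500; dividing through, δ^2 = 2385/4500 = 0.53000, so δ = 0.72801.
Now use the now-vs-future pair: 768 = β·δ·1710 gives β = 768/(0.72801·1710) ≈ 0.6169.

β ≈ 0.6169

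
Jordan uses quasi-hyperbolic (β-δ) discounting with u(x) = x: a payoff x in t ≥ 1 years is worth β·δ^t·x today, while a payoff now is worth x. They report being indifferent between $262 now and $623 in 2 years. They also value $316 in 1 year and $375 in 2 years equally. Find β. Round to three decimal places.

The second indifference involves only future payoffs, so β cancels: β·δ^1·316 = β·δ^2·375, giving δ = 316/375 = 0.84267.
Now use the now-vs-future pair: 262 = β·δ^2·623 gives β = 262/(0.71009·623) ≈ 0.592.

β ≈ 0.592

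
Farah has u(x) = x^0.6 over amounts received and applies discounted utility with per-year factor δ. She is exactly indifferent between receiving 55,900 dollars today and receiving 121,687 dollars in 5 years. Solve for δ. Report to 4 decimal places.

δ ≈ 0.9109

Equating discounted utilities: u(55900) = δ^5·u(121687) ⇒ δ^5 = u(55900)/u(121687).
With u(x) = x^0.6: δ^5 = 55900^0.6/121687^0.6 = (55900/121687)^0.6 = 0.62705.
Hence δ = (0.62705)^(1/5) = 0.910878.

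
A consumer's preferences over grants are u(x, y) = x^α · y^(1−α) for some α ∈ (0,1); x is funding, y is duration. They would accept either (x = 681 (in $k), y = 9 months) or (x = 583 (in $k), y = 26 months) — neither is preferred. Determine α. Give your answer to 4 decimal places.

α ≈ 0.8723

Set the two utilities equal: 681^α·9^(1−α) = 583^α·26^(1−α).
Rearrange to (681/583)^α = (26/9)^(1−α) and take logs: α·0.1553751 = (1−α)·1.0608720.
Thus α·(1.2162471) = 1.0608720, so α = 1.0608720/1.2162471 ≈ 0.8723.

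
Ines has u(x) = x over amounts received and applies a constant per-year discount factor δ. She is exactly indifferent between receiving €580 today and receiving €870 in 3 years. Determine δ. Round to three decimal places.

Equating discounted utilities: u(580) = δ^3·u(870) ⇒ δ^3 = u(580)/u(870).
With u(x) = x: δ^3 = 580/870 = 0.66667.
So δ = 0.66667^(1/3) ≈ 0.874.

δ ≈ 0.874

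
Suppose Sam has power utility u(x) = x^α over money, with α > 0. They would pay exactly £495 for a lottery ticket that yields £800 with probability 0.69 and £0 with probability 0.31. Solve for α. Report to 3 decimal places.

α ≈ 0.773

The lottery's expected utility is 0.69·u(800) + 0.31·u(0) = 0.69·800^α (since u(0) = 0 for α > 0).
Setting u(495) equal to that: 495^α = 0.69·800^α ⇒ (495/800)^α = 0.69.
Taking logs: α·ln(495/800) = ln(0.69), so α = -0.371064 / -0.480054 ≈ 0.773.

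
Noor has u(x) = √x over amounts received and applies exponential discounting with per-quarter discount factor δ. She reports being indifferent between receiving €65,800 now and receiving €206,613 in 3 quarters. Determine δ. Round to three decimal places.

δ ≈ 0.826

Equating discounted utilities: u(65800) = δ^3·u(206613) ⇒ δ^3 = u(65800)/u(206613).
Since u(x) = √x, δ^3 = √(65800/206613) = 0.56433.
So δ = 0.56433^(1/3) ≈ 0.826.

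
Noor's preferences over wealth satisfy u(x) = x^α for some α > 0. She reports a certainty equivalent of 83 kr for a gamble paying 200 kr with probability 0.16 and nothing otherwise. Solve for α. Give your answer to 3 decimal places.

The lottery's expected utility is 0.16·u(200) + 0.84·u(0) = 0.16·200^α (since u(0) = 0 for α > 0).
Setting u(83) equal to that: 83^α = 0.16·200^α ⇒ (83/200)^α = 0.16.
Taking logs: α·ln(83/200) = ln(0.16), so α = -1.832581 / -0.879477 ≈ 2.084.

α ≈ 2.084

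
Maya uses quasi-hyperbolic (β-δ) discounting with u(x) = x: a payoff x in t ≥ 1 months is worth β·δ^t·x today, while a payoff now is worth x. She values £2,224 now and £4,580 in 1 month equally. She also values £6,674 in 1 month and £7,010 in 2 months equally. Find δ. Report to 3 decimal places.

From the later pair, β·δ^1·6674 = β·δ^2·7010; dividing through, δ = 6674/7010 = 0.95207.

δ ≈ 0.952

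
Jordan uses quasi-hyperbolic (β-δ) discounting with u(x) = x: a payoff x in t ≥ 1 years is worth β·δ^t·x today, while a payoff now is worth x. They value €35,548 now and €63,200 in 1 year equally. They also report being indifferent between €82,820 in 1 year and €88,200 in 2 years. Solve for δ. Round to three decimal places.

Both payoffs in the second observation are in the future, so β drops out: δ^1·82820 = δ^2·88200 ⇒ δ = 82820/88200 = 0.93900.

δ ≈ 0.939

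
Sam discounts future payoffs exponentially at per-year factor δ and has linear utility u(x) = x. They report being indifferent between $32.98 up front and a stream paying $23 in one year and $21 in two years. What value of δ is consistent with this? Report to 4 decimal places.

δ ≈ 0.8200

Present value of the stream is 23·δ + 21·δ². Indifference gives 23δ + 21δ² = 32.98.
That is, 21δ² + 23δ − 32.98 = 0, a quadratic in δ.
The positive root is δ = [−23 + √(23² + 4·21·32.98)] / (2·21) = (−23 + 57.440)/42 ≈ 0.8200.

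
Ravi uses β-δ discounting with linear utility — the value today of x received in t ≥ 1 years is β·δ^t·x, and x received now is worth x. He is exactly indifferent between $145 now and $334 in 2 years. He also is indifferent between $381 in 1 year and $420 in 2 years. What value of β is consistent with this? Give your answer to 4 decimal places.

β ≈ 0.5276

The second indifference involves only future payoffs, so β cancels: β·δ^1·381 = β·δ^2·420, giving δ = 381/420 = 0.90714.
Substituting δ into 145 = β·δ^2·334: β = 145/(274.851) ≈ 0.5276.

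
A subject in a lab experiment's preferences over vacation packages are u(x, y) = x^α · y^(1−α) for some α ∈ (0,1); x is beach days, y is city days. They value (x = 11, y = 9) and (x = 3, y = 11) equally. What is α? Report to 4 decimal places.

The Cobb–Douglas utilities coincide, so 11^α·9^(1−α) = 3^α·11^(1−α).
Taking logs: α·ln 11 + (1−α)·ln 9 = α·ln 3 + (1−α)·ln 11, i.e. α·1.2992830 = (1−α)·0.2006707.
Thus α·(1.4999537) = 0.2006707, so α = 0.2006707/1.4999537 ≈ 0.1338.

α ≈ 0.1338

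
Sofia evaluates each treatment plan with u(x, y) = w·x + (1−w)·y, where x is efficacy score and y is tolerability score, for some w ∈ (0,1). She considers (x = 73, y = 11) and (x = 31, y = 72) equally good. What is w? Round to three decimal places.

w = 0.592

Equating utilities: w·73 + (1−w)·11 = w·31 + (1−w)·72.
Collecting terms: w·42 = (1−w)·61.
So w/(1−w) = 61/42 = 1.4524, giving w = 61/(42+61) = 0.592.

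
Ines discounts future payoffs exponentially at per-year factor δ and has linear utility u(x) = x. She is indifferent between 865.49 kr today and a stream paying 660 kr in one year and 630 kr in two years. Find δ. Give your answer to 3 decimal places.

δ ≈ 0.760

Equating present values: 865.49 = 660δ + 630δ².
So 630δ² + 660δ − 865.49 = 0.
The positive root is δ = [−660 + √(660² + 4·630·865.49)] / (2·630) = (−660 + 1617.602)/1260 ≈ 0.760.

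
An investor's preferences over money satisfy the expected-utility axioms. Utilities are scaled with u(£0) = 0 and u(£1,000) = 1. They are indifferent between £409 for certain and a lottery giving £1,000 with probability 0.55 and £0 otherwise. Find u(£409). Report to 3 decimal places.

The indifference gives u(£409) = 0.55·u(£1,000) + 0.45·u(£0) = 0.55·1 + 0.45·0 = 0.55.

0.550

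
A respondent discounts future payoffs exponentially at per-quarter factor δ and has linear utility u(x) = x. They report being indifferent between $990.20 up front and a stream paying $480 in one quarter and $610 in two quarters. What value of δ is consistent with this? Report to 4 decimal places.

The stream is worth 480δ + 610δ² today, so 480δ + 610δ² = 990.20.
That is, 610δ² + 480δ − 990.20 = 0, a quadratic in δ.
The positive root is δ = [−480 + √(480² + 4·610·990.20)] / (2·610) = (−480 + 1626.803)/1220 ≈ 0.9400.

δ ≈ 0.9400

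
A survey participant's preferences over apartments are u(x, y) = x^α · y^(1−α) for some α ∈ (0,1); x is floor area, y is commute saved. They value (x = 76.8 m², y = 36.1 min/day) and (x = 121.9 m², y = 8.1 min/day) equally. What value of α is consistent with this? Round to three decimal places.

α ≈ 0.764

The Cobb–Douglas utilities coincide, so 76.8^α·36.1^(1−α) = 121.9^α·8.1^(1−α).
Taking logs: α·ln 76.8 + (1−α)·ln 36.1 = α·ln 121.9 + (1−α)·ln 8.1, i.e. α·-0.461996 = (1−α)·-1.494429.
Thus α·(-1.956425) = -1.494429, so α = -1.494429/-1.956425 ≈ 0.764.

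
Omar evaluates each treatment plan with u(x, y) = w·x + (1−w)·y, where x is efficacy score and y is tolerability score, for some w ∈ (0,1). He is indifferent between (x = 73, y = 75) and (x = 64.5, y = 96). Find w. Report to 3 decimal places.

w = 0.712

Indifference: w·73 + (1−w)·75 = w·64.5 + (1−w)·96.
Collecting terms: w·8.5 = (1−w)·21.
The marginal rate of substitution is 21/8.5, so w = 21/(8.5+21) = 0.712.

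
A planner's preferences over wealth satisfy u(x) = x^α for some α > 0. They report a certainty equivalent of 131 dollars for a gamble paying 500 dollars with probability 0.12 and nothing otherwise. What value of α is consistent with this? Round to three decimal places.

α ≈ 1.583

EU(lottery) = 0.12·500^α + 0.88·0 = 0.12·500^α.
Equating: 131^α = 0.12·500^α, i.e. 0.2620^α = 0.12.
α = ln(0.12) / ln(131/500) = -2.120264/-1.339411 ≈ 1.583.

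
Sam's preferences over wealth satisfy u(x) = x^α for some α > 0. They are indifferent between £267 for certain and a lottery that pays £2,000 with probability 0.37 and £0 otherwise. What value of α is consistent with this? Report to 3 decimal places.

Since u(0) = 0, the lottery's EU is 0.37·2000^α.
Indifference: 267^α = 0.37·2000^α, so (267/2000)^α = 0.37.
α = ln(0.37) / ln(267/2000) = -0.994252/-2.013654 ≈ 0.494.

α ≈ 0.494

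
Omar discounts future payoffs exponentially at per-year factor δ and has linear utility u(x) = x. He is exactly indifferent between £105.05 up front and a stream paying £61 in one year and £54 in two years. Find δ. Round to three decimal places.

Equating present values: 105.05 = 61δ + 54δ².
That is, 54δ² + 61δ − 105.05 = 0, a quadratic in δ.
δ = (−61 + √(61² + 4·54·105.05)) / (2·54) = (−61 + √26411.80) / 108 ≈ 0.940.

δ ≈ 0.940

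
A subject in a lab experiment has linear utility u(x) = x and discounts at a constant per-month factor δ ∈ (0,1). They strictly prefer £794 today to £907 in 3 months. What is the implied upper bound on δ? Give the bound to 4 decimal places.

δ < 0.9566

Comparing present values: 794 > δ^3·907.
So δ^3 < 794/907 = 0.87541; taking the cube root of both positive sides preserves the inequality.
δ < (794/907)^(1/3) ≈ 0.9566.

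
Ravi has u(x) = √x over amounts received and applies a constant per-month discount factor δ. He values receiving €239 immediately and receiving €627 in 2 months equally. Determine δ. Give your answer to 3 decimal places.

Equating discounted utilities: u(239) = δ^2·u(627) ⇒ δ^2 = u(239)/u(627).
Since u(x) = √x, δ^2 = √(239/627) = 0.61740.
Hence δ = (0.61740)^(1/2) = 0.78575.

δ ≈ 0.786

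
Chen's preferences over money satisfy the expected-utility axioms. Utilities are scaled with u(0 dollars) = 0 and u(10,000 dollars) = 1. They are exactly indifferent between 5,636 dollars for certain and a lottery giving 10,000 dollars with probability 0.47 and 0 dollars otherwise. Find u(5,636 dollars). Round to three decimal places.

The indifference gives u(5,636 dollars) = 0.47·u(10,000 dollars) + 0.53·u(0 dollars) = 0.47·1 + 0.53·0 = 0.47.

0.470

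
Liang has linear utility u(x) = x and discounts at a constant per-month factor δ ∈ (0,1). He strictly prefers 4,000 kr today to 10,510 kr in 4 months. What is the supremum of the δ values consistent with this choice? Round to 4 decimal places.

δ < 0.7854

Comparing present values: 4000 > δ^4·10510.
Dividing by 10510: δ^4 < 0.38059. Both sides are positive, so the 4th root keeps the direction.
δ < 0.38059^(1/4) = 0.7854.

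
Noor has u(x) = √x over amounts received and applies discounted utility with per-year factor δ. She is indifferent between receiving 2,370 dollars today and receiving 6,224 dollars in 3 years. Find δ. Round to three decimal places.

δ ≈ 0.851

The payoff in 3 years is discounted by δ^3, so u(2370) = δ^3·u(6224) and δ^3 = u(2370)/u(6224).
Since u(x) = √x, δ^3 = √(2370/6224) = 0.61708.
Taking the cube root: δ = 0.61708^(1/3) ≈ 0.851.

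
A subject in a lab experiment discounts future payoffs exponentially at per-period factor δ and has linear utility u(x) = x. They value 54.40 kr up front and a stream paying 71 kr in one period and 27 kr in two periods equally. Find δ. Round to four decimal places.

δ ≈ 0.6200

Present value of the stream is 71·δ + 27·δ². Indifference gives 71δ + 27δ² = 54.40.
Rearranged: 27δ² + 71δ − 54.40 = 0.
δ = (−71 + √(71² + 4·27·54.40)) / (2·27) = (−71 + √10916.20) / 54 ≈ 0.6200.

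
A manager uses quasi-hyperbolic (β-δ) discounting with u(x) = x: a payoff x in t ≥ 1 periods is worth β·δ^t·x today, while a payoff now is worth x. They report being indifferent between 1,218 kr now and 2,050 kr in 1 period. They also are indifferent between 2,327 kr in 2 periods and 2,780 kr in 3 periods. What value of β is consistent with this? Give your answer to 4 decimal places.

β ≈ 0.7098

From the later pair, β·δ^2·2327 = β·δ^3·2780; dividing through, δ = 2327/2780 = 0.83705.
Substituting δ into 1218 = β·δ·2050: β = 1218/(1715.953) ≈ 0.7098.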